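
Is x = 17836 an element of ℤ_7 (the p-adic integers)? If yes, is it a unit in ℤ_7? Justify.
x ∈ ℤ_7 but not a unit; v_7(x) = 3 > 0

ℤ_7 = {x ∈ ℚ_7 : v_7(x) ≥ 0} and ℤ_7^× = {x ∈ ℤ_7 : v_7(x) = 0}. Here v_7(17836) = v_7(num) − v_7(den) = 3; compare against these criteria.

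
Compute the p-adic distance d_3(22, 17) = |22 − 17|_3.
d_3(22, 17) = 1

Step 1 — x − y = 22 − 17 = 5. Step 2 — v_3(5) = 0 (factor: 5 = (3^0 · 5); the sign does not affect v_p). Step 3 — |x − y|_3 = 3^{0} = 1.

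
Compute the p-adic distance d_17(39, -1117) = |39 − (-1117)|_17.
d_17(39, -1117) = 1/289

Step 1 — x − y = 39 − (-1117) = 1156. Step 2 — v_17(1156) = 2 (factor: 1156 = (17^2 · 4); the sign does not affect v_p). Step 3 — |x − y|_17 = 17^{-2} = 1/289.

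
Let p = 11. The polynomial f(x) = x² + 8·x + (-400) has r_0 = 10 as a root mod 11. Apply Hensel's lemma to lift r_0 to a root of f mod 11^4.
r_3 = 13639 (mod 14641)

Hensel: r_{i+1} = r_i − f(r_i)·(f′(r_i))^{-1} mod 11^{i+2}, f′(x) = 2x + 8. Iterate:
  r_0 = 10 (mod 11)
  r_1 = 87 (mod 121)
  r_2 = 329 (mod 1331)
  r_3 = 13639 (mod 14641)
Final: r = 13639 satisfies f(r) ≡ 0 mod 11^4.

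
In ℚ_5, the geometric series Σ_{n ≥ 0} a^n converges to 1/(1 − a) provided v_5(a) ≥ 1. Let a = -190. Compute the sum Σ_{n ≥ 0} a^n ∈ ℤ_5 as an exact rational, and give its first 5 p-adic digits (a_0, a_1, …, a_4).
Σ a^n = 1/(1 − a) = 1/191;  first 5 digits = (1, 2, 1, 0, 4)

v_5(a) = 1 ≥ 1, so the series converges in ℤ_5 to 1/(1 − a) = 1/(1 − (-190)) = 1/191. Expand this rational in ℤ_5: compute digits iteratively via d_i = x_i mod 5, x_{i+1} = (x_i − d_i)/5. The first 5 digits are (1, 2, 1, 0, 4).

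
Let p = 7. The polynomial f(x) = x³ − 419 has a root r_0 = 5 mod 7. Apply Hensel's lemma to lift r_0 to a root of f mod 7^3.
r_2 = 201 (mod 343)

Hensel: r_{i+1} = r_i − f(r_i)/f′(r_i) mod 7^{i+2}, where f′(x) = 3x². Iterate:
  r_0 = 5 (mod 7)
  r_1 = 5 (mod 49)
  r_2 = 201 (mod 343)
Final: r = 201 with f(r) ≡ 0 mod 7^3.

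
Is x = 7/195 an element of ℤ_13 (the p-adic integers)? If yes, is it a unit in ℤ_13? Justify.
x ∉ ℤ_13 (v_13(x) = -1 < 0)

ℤ_13 = {x ∈ ℚ_13 : v_13(x) ≥ 0} and ℤ_13^× = {x ∈ ℤ_13 : v_13(x) = 0}. Here v_13(7/195) = v_13(num) − v_13(den) = -1; compare against these criteria.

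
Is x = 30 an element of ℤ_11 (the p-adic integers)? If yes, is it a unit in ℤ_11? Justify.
x ∈ ℤ_11^× (unit); v_11(x) = 0

ℤ_11 = {x ∈ ℚ_11 : v_11(x) ≥ 0} and ℤ_11^× = {x ∈ ℤ_11 : v_11(x) = 0}. Here v_11(30) = v_11(num) − v_11(den) = 0; compare against these criteria.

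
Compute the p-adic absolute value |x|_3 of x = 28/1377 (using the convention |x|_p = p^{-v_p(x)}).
|28/1377|_3 = 81

Step 1 — compute v_3(x) by factoring powers of 3 out of the numerator and denominator: v_3(28/1377) = -4. Step 2 — apply |x|_p = p^{-v_p(x)} = 3^{4} = 81.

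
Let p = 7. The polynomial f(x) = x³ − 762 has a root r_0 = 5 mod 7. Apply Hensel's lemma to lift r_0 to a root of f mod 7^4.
r_3 = 1230 (mod 2401)

Hensel: r_{i+1} = r_i − f(r_i)/f′(r_i) mod 7^{i+2}, where f′(x) = 3x². Iterate:
  r_0 = 5 (mod 7)
  r_1 = 5 (mod 49)
  r_2 = 201 (mod 343)
  r_3 = 1230 (mod 2401)
Final: r = 1230 with f(r) ≡ 0 mod 7^4.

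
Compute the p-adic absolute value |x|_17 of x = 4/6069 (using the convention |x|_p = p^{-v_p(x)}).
|4/6069|_17 = 289

Step 1 — compute v_17(x) by factoring powers of 17 out of the numerator and denominator: v_17(4/6069) = -2. Step 2 — apply |x|_p = p^{-v_p(x)} = 17^{2} = 289.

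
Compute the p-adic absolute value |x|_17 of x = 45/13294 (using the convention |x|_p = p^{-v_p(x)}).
|45/13294|_17 = 289

Step 1 — compute v_17(x) by factoring powers of 17 out of the numerator and denominator: v_17(45/13294) = -2. Step 2 — apply |x|_p = p^{-v_p(x)} = 17^{2} = 289.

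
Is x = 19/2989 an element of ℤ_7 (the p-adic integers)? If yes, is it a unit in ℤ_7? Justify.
x ∉ ℤ_7 (v_7(x) = -2 < 0)

ℤ_7 = {x ∈ ℚ_7 : v_7(x) ≥ 0} and ℤ_7^× = {x ∈ ℤ_7 : v_7(x) = 0}. Here v_7(19/2989) = v_7(num) − v_7(den) = -2; compare against these criteria.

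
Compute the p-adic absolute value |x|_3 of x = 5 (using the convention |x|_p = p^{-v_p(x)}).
|5|_3 = 1

Step 1 — compute v_3(x) by factoring powers of 3 out of the numerator and denominator: v_3(5) = 0. Step 2 — apply |x|_p = p^{-v_p(x)} = 3^{0} = 1.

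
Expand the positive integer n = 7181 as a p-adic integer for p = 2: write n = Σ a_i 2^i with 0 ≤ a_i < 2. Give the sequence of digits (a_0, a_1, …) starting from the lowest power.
(a_0, a_1, …) = (1, 0, 1, 1, 0, 0, 0, 0, 0, 0, 1, 1, 1)

Repeated division by 2 gives the digits low-to-high: 7181 = 1 + 1·2^2 + 1·2^3 + 1·2^10 + 1·2^11 + 1·2^12. Digit sequence: (1, 0, 1, 1, 0, 0, 0, 0, 0, 0, 1, 1, 1).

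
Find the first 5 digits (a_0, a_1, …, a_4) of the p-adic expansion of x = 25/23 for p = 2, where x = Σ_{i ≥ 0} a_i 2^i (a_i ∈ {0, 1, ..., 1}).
(a_0, …, a_4) = (1, 1, 1, 1, 0)

v_2(25/23) = 0 (numerator and denominator both coprime to 2), so x ∈ ℤ_2^×. Compute digits iteratively via a_i = x_i mod 2, x_{i+1} = (x_i − a_i)/2, with x_0 = x:
  x_0 = 25/23;  a_0 = 1;  x_1 = (x_0 − 1)/2 = 1/23
  x_1 = 1/23;  a_1 = 1;  x_2 = (x_1 − 1)/2 = -11/23
  x_2 = -11/23;  a_2 = 1;  x_3 = (x_2 − 1)/2 = -17/23
  x_3 = -17/23;  a_3 = 1;  x_4 = (x_3 − 1)/2 = -20/23
  x_4 = -20/23;  a_4 = 0;  x_5 = (x_4 − 0)/2 = -10/23
Digits: (1, 1, 1, 1, 0).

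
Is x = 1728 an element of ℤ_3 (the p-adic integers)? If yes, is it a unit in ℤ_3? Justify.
x ∈ ℤ_3 but not a unit; v_3(x) = 3 > 0

ℤ_3 = {x ∈ ℚ_3 : v_3(x) ≥ 0} and ℤ_3^× = {x ∈ ℤ_3 : v_3(x) = 0}. Here v_3(1728) = v_3(num) − v_3(den) = 3; compare against these criteria.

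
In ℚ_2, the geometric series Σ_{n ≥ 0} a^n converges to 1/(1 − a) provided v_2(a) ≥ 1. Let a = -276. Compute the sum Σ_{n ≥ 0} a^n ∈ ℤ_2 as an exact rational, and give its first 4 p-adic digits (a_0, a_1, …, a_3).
Σ a^n = 1/(1 − a) = 1/277;  first 4 digits = (1, 0, 1, 1)

v_2(a) = 2 ≥ 1, so the series converges in ℤ_2 to 1/(1 − a) = 1/(1 − (-276)) = 1/277. Expand this rational in ℤ_2: compute digits iteratively via d_i = x_i mod 2, x_{i+1} = (x_i − d_i)/2. The first 4 digits are (1, 0, 1, 1).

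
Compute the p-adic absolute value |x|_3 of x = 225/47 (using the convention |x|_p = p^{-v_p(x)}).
|225/47|_3 = 1/9

Step 1 — compute v_3(x) by factoring powers of 3 out of the numerator and denominator: v_3(225/47) = 2. Step 2 — apply |x|_p = p^{-v_p(x)} = 3^{-2} = 1/9.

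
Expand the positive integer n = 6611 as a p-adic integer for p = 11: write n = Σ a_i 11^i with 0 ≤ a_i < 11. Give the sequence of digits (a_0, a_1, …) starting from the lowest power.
(a_0, a_1, …) = (0, 7, 10, 4)

Repeated division by 11 gives the digits low-to-high: 6611 = 7·11^1 + 10·11^2 + 4·11^3. Digit sequence: (0, 7, 10, 4).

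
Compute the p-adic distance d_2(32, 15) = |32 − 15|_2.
d_2(32, 15) = 1

Step 1 — x − y = 32 − 15 = 17. Step 2 — v_2(17) = 0 (factor: 17 = (2^0 · 17); the sign does not affect v_p). Step 3 — |x − y|_2 = 2^{0} = 1.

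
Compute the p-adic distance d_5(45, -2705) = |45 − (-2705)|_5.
d_5(45, -2705) = 1/125

Step 1 — x − y = 45 − (-2705) = 2750. Step 2 — v_5(2750) = 3 (factor: 2750 = (5^3 · 22); the sign does not affect v_p). Step 3 — |x − y|_5 = 5^{-3} = 1/125.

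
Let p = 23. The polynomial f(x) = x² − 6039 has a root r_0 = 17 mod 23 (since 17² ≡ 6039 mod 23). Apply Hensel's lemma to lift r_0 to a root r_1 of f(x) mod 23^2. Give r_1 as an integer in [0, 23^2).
r_1 = 155 (mod 529)

Hensel's recurrence: r_{i+1} = r_i − f(r_i)·(f′(r_i))^{-1} mod 23^{i+2}, with f′(x) = 2x. Iterate:
  r_0 = 17 (mod 23)
  r_1 = 155 (mod 529)
Final: r_1 = 155, and one checks f(r_1) ≡ 0 mod 23^2.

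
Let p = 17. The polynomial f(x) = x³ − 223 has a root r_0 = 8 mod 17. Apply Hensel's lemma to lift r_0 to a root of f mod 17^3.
r_2 = 2898 (mod 4913)

Hensel: r_{i+1} = r_i − f(r_i)/f′(r_i) mod 17^{i+2}, where f′(x) = 3x². Iterate:
  r_0 = 8 (mod 17)
  r_1 = 8 (mod 289)
  r_2 = 2898 (mod 4913)
Final: r = 2898 with f(r) ≡ 0 mod 17^3.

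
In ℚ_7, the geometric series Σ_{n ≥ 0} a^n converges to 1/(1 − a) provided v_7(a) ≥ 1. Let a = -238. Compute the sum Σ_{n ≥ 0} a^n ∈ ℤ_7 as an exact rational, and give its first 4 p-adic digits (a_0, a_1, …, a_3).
Σ a^n = 1/(1 − a) = 1/239;  first 4 digits = (1, 1, 3, 4)

v_7(a) = 1 ≥ 1, so the series converges in ℤ_7 to 1/(1 − a) = 1/(1 − (-238)) = 1/239. Expand this rational in ℤ_7: compute digits iteratively via d_i = x_i mod 7, x_{i+1} = (x_i − d_i)/7. The first 4 digits are (1, 1, 3, 4).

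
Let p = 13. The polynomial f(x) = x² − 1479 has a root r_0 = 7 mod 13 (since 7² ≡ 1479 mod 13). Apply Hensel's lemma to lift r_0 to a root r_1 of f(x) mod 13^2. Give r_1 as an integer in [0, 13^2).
r_1 = 85 (mod 169)

Hensel's recurrence: r_{i+1} = r_i − f(r_i)·(f′(r_i))^{-1} mod 13^{i+2}, with f′(x) = 2x. Iterate:
  r_0 = 7 (mod 13)
  r_1 = 85 (mod 169)
Final: r_1 = 85, and one checks f(r_1) ≡ 0 mod 13^2.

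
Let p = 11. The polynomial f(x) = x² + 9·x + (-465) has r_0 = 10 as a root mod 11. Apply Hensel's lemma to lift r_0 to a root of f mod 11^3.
r_2 = 1242 (mod 1331)

Hensel: r_{i+1} = r_i − f(r_i)·(f′(r_i))^{-1} mod 11^{i+2}, f′(x) = 2x + 9. Iterate:
  r_0 = 10 (mod 11)
  r_1 = 32 (mod 121)
  r_2 = 1242 (mod 1331)
Final: r = 1242 satisfies f(r) ≡ 0 mod 11^3.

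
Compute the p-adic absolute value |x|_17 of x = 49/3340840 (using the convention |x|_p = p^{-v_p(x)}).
|49/3340840|_17 = 83521

Step 1 — compute v_17(x) by factoring powers of 17 out of the numerator and denominator: v_17(49/3340840) = -4. Step 2 — apply |x|_p = p^{-v_p(x)} = 17^{4} = 83521.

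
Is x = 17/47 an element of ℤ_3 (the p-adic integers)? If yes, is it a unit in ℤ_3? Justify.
x ∈ ℤ_3^× (unit); v_3(x) = 0

ℤ_3 = {x ∈ ℚ_3 : v_3(x) ≥ 0} and ℤ_3^× = {x ∈ ℤ_3 : v_3(x) = 0}. Here v_3(17/47) = v_3(num) − v_3(den) = 0; compare against these criteria.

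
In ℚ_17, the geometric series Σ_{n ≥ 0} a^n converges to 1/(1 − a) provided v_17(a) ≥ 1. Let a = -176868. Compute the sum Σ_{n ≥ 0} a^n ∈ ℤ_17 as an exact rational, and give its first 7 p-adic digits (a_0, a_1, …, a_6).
Σ a^n = 1/(1 − a) = 1/176869;  first 7 digits = (1, 0, 0, 15, 14, 16, 3)

v_17(a) = 3 ≥ 1, so the series converges in ℤ_17 to 1/(1 − a) = 1/(1 − (-176868)) = 1/176869. Expand this rational in ℤ_17: compute digits iteratively via d_i = x_i mod 17, x_{i+1} = (x_i − d_i)/17. The first 7 digits are (1, 0, 0, 15, 14, 16, 3).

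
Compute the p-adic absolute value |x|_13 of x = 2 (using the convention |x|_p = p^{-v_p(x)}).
|2|_13 = 1

Step 1 — compute v_13(x) by factoring powers of 13 out of the numerator and denominator: v_13(2) = 0. Step 2 — apply |x|_p = p^{-v_p(x)} = 13^{0} = 1.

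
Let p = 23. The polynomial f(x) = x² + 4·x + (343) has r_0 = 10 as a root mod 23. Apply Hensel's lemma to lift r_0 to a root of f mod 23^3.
r_2 = 8520 (mod 12167)

Hensel: r_{i+1} = r_i − f(r_i)·(f′(r_i))^{-1} mod 23^{i+2}, f′(x) = 2x + 4. Iterate:
  r_0 = 10 (mod 23)
  r_1 = 56 (mod 529)
  r_2 = 8520 (mod 12167)
Final: r = 8520 satisfies f(r) ≡ 0 mod 23^3.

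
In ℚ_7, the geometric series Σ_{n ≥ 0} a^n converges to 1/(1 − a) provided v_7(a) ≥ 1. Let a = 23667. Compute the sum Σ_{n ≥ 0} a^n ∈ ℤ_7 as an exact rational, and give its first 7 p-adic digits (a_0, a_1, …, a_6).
Σ a^n = 1/(1 − a) = -1/23666;  first 7 digits = (1, 0, 0, 6, 2, 1, 1)

v_7(a) = 3 ≥ 1, so the series converges in ℤ_7 to 1/(1 − a) = 1/(1 − 23667) = -1/23666. Expand this rational in ℤ_7: compute digits iteratively via d_i = x_i mod 7, x_{i+1} = (x_i − d_i)/7. The first 7 digits are (1, 0, 0, 6, 2, 1, 1).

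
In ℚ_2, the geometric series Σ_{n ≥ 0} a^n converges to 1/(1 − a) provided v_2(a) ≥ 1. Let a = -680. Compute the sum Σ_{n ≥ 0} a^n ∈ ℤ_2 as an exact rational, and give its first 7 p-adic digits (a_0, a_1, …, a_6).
Σ a^n = 1/(1 − a) = 1/681;  first 7 digits = (1, 0, 0, 1, 1, 0, 0)

v_2(a) = 3 ≥ 1, so the series converges in ℤ_2 to 1/(1 − a) = 1/(1 − (-680)) = 1/681. Expand this rational in ℤ_2: compute digits iteratively via d_i = x_i mod 2, x_{i+1} = (x_i − d_i)/2. The first 7 digits are (1, 0, 0, 1, 1, 0, 0).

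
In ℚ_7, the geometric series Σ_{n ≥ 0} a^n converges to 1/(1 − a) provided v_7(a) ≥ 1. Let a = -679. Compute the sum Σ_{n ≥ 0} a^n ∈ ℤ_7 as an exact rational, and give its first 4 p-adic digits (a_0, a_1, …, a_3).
Σ a^n = 1/(1 − a) = 1/680;  first 4 digits = (1, 1, 1, 6)

v_7(a) = 1 ≥ 1, so the series converges in ℤ_7 to 1/(1 − a) = 1/(1 − (-679)) = 1/680. Expand this rational in ℤ_7: compute digits iteratively via d_i = x_i mod 7, x_{i+1} = (x_i − d_i)/7. The first 4 digits are (1, 1, 1, 6).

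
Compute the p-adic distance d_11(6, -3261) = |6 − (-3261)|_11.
d_11(6, -3261) = 1/121

Step 1 — x − y = 6 − (-3261) = 3267. Step 2 — v_11(3267) = 2 (factor: 3267 = (11^2 · 27); the sign does not affect v_p). Step 3 — |x − y|_11 = 11^{-2} = 1/121.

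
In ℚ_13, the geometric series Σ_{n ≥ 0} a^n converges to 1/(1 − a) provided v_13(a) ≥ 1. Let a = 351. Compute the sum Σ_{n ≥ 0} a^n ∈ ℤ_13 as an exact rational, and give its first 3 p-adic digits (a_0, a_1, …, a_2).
Σ a^n = 1/(1 − a) = -1/350;  first 3 digits = (1, 1, 3)

v_13(a) = 1 ≥ 1, so the series converges in ℤ_13 to 1/(1 − a) = 1/(1 − 351) = -1/350. Expand this rational in ℤ_13: compute digits iteratively via d_i = x_i mod 13, x_{i+1} = (x_i − d_i)/13. The first 3 digits are (1, 1, 3).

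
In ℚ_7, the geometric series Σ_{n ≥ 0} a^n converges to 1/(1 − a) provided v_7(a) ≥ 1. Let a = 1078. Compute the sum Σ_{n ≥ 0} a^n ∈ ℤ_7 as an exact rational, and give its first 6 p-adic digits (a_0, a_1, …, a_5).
Σ a^n = 1/(1 − a) = -1/1077;  first 6 digits = (1, 0, 1, 3, 1, 6)

v_7(a) = 2 ≥ 1, so the series converges in ℤ_7 to 1/(1 − a) = 1/(1 − 1078) = -1/1077. Expand this rational in ℤ_7: compute digits iteratively via d_i = x_i mod 7, x_{i+1} = (x_i − d_i)/7. The first 6 digits are (1, 0, 1, 3, 1, 6).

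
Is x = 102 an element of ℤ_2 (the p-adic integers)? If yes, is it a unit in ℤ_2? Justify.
x ∈ ℤ_2 but not a unit; v_2(x) = 1 > 0

ℤ_2 = {x ∈ ℚ_2 : v_2(x) ≥ 0} and ℤ_2^× = {x ∈ ℤ_2 : v_2(x) = 0}. Here v_2(102) = v_2(num) − v_2(den) = 1; compare against these criteria.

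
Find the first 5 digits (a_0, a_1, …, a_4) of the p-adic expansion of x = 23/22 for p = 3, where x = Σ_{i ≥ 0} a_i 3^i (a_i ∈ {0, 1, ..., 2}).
(a_0, …, a_4) = (2, 2, 1, 2, 2)

v_3(23/22) = 0 (numerator and denominator both coprime to 3), so x ∈ ℤ_3^×. Compute digits iteratively via a_i = x_i mod 3, x_{i+1} = (x_i − a_i)/3, with x_0 = x:
  x_0 = 23/22;  a_0 = 2;  x_1 = (x_0 − 2)/3 = -7/22
  x_1 = -7/22;  a_1 = 2;  x_2 = (x_1 − 2)/3 = -17/22
  x_2 = -17/22;  a_2 = 1;  x_3 = (x_2 − 1)/3 = -13/22
  x_3 = -13/22;  a_3 = 2;  x_4 = (x_3 − 2)/3 = -19/22
  x_4 = -19/22;  a_4 = 2;  x_5 = (x_4 − 2)/3 = -21/22
Digits: (2, 2, 1, 2, 2).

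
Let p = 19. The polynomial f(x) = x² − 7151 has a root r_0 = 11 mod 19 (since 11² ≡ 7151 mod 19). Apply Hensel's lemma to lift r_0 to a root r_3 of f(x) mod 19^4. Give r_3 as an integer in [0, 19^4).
r_3 = 108368 (mod 130321)

Hensel's recurrence: r_{i+1} = r_i − f(r_i)·(f′(r_i))^{-1} mod 19^{i+2}, with f′(x) = 2x. Iterate:
  r_0 = 11 (mod 19)
  r_1 = 68 (mod 361)
  r_2 = 5483 (mod 6859)
  r_3 = 108368 (mod 130321)
Final: r_3 = 108368, and one checks f(r_3) ≡ 0 mod 19^4.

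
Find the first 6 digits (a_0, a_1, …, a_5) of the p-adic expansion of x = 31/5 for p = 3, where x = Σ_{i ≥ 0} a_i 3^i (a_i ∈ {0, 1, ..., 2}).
(a_0, …, a_5) = (2, 2, 1, 2, 1, 0)

v_3(31/5) = 0 (numerator and denominator both coprime to 3), so x ∈ ℤ_3^×. Compute digits iteratively via a_i = x_i mod 3, x_{i+1} = (x_i − a_i)/3, with x_0 = x:
  x_0 = 31/5;  a_0 = 2;  x_1 = (x_0 − 2)/3 = 7/5
  x_1 = 7/5;  a_1 = 2;  x_2 = (x_1 − 2)/3 = -1/5
  x_2 = -1/5;  a_2 = 1;  x_3 = (x_2 − 1)/3 = -2/5
  x_3 = -2/5;  a_3 = 2;  x_4 = (x_3 − 2)/3 = -4/5
  x_4 = -4/5;  a_4 = 1;  x_5 = (x_4 − 1)/3 = -3/5
  x_5 = -3/5;  a_5 = 0;  x_6 = (x_5 − 0)/3 = -1/5
Digits: (2, 2, 1, 2, 1, 0).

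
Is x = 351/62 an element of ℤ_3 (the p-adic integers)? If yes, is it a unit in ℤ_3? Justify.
x ∈ ℤ_3 but not a unit; v_3(x) = 3 > 0

ℤ_3 = {x ∈ ℚ_3 : v_3(x) ≥ 0} and ℤ_3^× = {x ∈ ℤ_3 : v_3(x) = 0}. Here v_3(351/62) = v_3(num) − v_3(den) = 3; compare against these criteria.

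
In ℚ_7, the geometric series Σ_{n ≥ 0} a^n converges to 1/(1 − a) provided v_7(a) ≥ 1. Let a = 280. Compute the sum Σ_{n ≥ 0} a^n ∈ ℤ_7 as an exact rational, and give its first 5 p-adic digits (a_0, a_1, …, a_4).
Σ a^n = 1/(1 − a) = -1/279;  first 5 digits = (1, 5, 2, 4, 0)

v_7(a) = 1 ≥ 1, so the series converges in ℤ_7 to 1/(1 − a) = 1/(1 − 280) = -1/279. Expand this rational in ℤ_7: compute digits iteratively via d_i = x_i mod 7, x_{i+1} = (x_i − d_i)/7. The first 5 digits are (1, 5, 2, 4, 0).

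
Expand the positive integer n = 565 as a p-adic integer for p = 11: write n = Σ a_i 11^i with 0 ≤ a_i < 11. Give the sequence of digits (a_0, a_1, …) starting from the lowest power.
(a_0, a_1, …) = (4, 7, 4)

Repeated division by 11 gives the digits low-to-high: 565 = 4 + 7·11^1 + 4·11^2. Digit sequence: (4, 7, 4).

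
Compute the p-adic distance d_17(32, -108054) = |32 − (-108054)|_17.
d_17(32, -108054) = 1/4913

Step 1 — x − y = 32 − (-108054) = 108086. Step 2 — v_17(108086) = 3 (factor: 108086 = (17^3 · 22); the sign does not affect v_p). Step 3 — |x − y|_17 = 17^{-3} = 1/4913.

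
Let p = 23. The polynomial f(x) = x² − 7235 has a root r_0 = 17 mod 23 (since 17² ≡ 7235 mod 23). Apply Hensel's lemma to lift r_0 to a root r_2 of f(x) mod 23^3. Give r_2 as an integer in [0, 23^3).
r_2 = 2524 (mod 12167)

Hensel's recurrence: r_{i+1} = r_i − f(r_i)·(f′(r_i))^{-1} mod 23^{i+2}, with f′(x) = 2x. Iterate:
  r_0 = 17 (mod 23)
  r_1 = 408 (mod 529)
  r_2 = 2524 (mod 12167)
Final: r_2 = 2524, and one checks f(r_2) ≡ 0 mod 23^3.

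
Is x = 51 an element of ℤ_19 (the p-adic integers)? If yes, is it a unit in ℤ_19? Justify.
x ∈ ℤ_19^× (unit); v_19(x) = 0

ℤ_19 = {x ∈ ℚ_19 : v_19(x) ≥ 0} and ℤ_19^× = {x ∈ ℤ_19 : v_19(x) = 0}. Here v_19(51) = v_19(num) − v_19(den) = 0; compare against these criteria.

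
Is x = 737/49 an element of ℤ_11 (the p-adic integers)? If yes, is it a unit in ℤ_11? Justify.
x ∈ ℤ_11 but not a unit; v_11(x) = 1 > 0

ℤ_11 = {x ∈ ℚ_11 : v_11(x) ≥ 0} and ℤ_11^× = {x ∈ ℤ_11 : v_11(x) = 0}. Here v_11(737/49) = v_11(num) − v_11(den) = 1; compare against these criteria.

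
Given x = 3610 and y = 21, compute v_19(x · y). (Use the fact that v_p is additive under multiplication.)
v_19(75810) = 2

v_p(x) = 2 (factor: 3610 = 19^2 · 10); v_p(y) = 0 (factor: 21 = 19^0 · 21). Additivity: v_p(xy) = v_p(x) + v_p(y) = 2 + 0 = 2. (Direct check: xy = 75810 = 19^2 · (210).)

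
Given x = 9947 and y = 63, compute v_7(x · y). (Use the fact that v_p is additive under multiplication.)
v_7(626661) = 4

v_p(x) = 3 (factor: 9947 = 7^3 · 29); v_p(y) = 1 (factor: 63 = 7^1 · 9). Additivity: v_p(xy) = v_p(x) + v_p(y) = 3 + 1 = 4. (Direct check: xy = 626661 = 7^4 · (261).)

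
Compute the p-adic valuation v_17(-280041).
v_17(-280041) = 3

v_17(n) is the largest exponent k such that 17^k divides n. Factor out: -280041 = -17^3 · 57. (Sign doesn't affect v_p.) So v_17(-280041) = 3.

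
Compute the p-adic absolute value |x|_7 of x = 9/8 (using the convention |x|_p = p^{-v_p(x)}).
|9/8|_7 = 1

Step 1 — compute v_7(x) by factoring powers of 7 out of the numerator and denominator: v_7(9/8) = 0. Step 2 — apply |x|_p = p^{-v_p(x)} = 7^{0} = 1.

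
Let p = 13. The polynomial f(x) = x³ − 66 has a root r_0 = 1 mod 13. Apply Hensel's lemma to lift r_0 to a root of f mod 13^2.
r_1 = 79 (mod 169)

Hensel: r_{i+1} = r_i − f(r_i)/f′(r_i) mod 13^{i+2}, where f′(x) = 3x². Iterate:
  r_0 = 1 (mod 13)
  r_1 = 79 (mod 169)
Final: r = 79 with f(r) ≡ 0 mod 13^2.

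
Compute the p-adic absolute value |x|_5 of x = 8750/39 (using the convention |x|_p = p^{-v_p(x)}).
|8750/39|_5 = 1/625

Step 1 — compute v_5(x) by factoring powers of 5 out of the numerator and denominator: v_5(8750/39) = 4. Step 2 — apply |x|_p = p^{-v_p(x)} = 5^{-4} = 1/625.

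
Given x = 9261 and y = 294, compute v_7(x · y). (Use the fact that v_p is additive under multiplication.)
v_7(2722734) = 5

v_p(x) = 3 (factor: 9261 = 7^3 · 27); v_p(y) = 2 (factor: 294 = 7^2 · 6). Additivity: v_p(xy) = v_p(x) + v_p(y) = 3 + 2 = 5. (Direct check: xy = 2722734 = 7^5 · (162).)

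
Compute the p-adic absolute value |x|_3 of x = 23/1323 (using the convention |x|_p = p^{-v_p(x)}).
|23/1323|_3 = 27

Step 1 — compute v_3(x) by factoring powers of 3 out of the numerator and denominator: v_3(23/1323) = -3. Step 2 — apply |x|_p = p^{-v_p(x)} = 3^{3} = 27.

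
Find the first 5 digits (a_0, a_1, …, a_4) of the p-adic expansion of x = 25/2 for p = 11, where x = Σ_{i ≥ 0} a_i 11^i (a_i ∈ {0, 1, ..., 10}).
(a_0, …, a_4) = (7, 6, 5, 5, 5)

v_11(25/2) = 0 (numerator and denominator both coprime to 11), so x ∈ ℤ_11^×. Compute digits iteratively via a_i = x_i mod 11, x_{i+1} = (x_i − a_i)/11, with x_0 = x:
  x_0 = 25/2;  a_0 = 7;  x_1 = (x_0 − 7)/11 = 1/2
  x_1 = 1/2;  a_1 = 6;  x_2 = (x_1 − 6)/11 = -1/2
  x_2 = -1/2;  a_2 = 5;  x_3 = (x_2 − 5)/11 = -1/2
  x_3 = -1/2;  a_3 = 5;  x_4 = (x_3 − 5)/11 = -1/2
  x_4 = -1/2;  a_4 = 5;  x_5 = (x_4 − 5)/11 = -1/2
Digits: (7, 6, 5, 5, 5).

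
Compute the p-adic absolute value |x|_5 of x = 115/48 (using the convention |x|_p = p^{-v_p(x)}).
|115/48|_5 = 1/5

Step 1 — compute v_5(x) by factoring powers of 5 out of the numerator and denominator: v_5(115/48) = 1. Step 2 — apply |x|_p = p^{-v_p(x)} = 5^{-1} = 1/5.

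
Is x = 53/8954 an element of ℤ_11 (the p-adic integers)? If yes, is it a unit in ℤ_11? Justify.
x ∉ ℤ_11 (v_11(x) = -2 < 0)

ℤ_11 = {x ∈ ℚ_11 : v_11(x) ≥ 0} and ℤ_11^× = {x ∈ ℤ_11 : v_11(x) = 0}. Here v_11(53/8954) = v_11(num) − v_11(den) = -2; compare against these criteria.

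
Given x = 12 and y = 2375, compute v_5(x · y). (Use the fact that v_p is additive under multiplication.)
v_5(28500) = 3

v_p(x) = 0 (factor: 12 = 5^0 · 12); v_p(y) = 3 (factor: 2375 = 5^3 · 19). Additivity: v_p(xy) = v_p(x) + v_p(y) = 0 + 3 = 3. (Direct check: xy = 28500 = 5^3 · (228).)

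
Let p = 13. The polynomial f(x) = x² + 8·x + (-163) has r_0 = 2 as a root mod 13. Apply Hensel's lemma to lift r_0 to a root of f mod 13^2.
r_1 = 28 (mod 169)

Hensel: r_{i+1} = r_i − f(r_i)·(f′(r_i))^{-1} mod 13^{i+2}, f′(x) = 2x + 8. Iterate:
  r_0 = 2 (mod 13)
  r_1 = 28 (mod 169)
Final: r = 28 satisfies f(r) ≡ 0 mod 13^2.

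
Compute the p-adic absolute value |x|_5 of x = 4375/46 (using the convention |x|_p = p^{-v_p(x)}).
|4375/46|_5 = 1/625

Step 1 — compute v_5(x) by factoring powers of 5 out of the numerator and denominator: v_5(4375/46) = 4. Step 2 — apply |x|_p = p^{-v_p(x)} = 5^{-4} = 1/625.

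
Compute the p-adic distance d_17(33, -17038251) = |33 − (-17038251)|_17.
d_17(33, -17038251) = 1/1419857

Step 1 — x − y = 33 − (-17038251) = 17038284. Step 2 — v_17(17038284) = 5 (factor: 17038284 = (17^5 · 12); the sign does not affect v_p). Step 3 — |x − y|_17 = 17^{-5} = 1/1419857.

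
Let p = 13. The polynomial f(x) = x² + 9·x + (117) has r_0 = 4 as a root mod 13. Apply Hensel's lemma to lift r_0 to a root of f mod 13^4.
r_3 = 26875 (mod 28561)

Hensel: r_{i+1} = r_i − f(r_i)·(f′(r_i))^{-1} mod 13^{i+2}, f′(x) = 2x + 9. Iterate:
  r_0 = 4 (mod 13)
  r_1 = 4 (mod 169)
  r_2 = 511 (mod 2197)
  r_3 = 26875 (mod 28561)
Final: r = 26875 satisfies f(r) ≡ 0 mod 13^4.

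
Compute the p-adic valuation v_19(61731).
v_19(61731) = 3

v_19(n) is the largest exponent k such that 19^k divides n. Factor out: 61731 = 19^3 · 9. (Sign doesn't affect v_p.) So v_19(61731) = 3.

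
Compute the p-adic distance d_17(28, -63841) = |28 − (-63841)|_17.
d_17(28, -63841) = 1/4913

Step 1 — x − y = 28 − (-63841) = 63869. Step 2 — v_17(63869) = 3 (factor: 63869 = (17^3 · 13); the sign does not affect v_p). Step 3 — |x − y|_17 = 17^{-3} = 1/4913.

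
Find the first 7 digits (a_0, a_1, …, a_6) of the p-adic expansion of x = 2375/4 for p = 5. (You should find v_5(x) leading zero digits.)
(a_0, …, a_6) = (0, 0, 0, 1, 2, 1, 1)

v_5(2375/4) = 3, so a_0 = ... = a_2 = 0. Factor out: x = 5^3 · u with u = 19/4 a unit in ℤ_5. Expand u iteratively via a_{v+i} = u_i mod 5, u_{i+1} = (u_i − a_{v+i})/5:
  u_0 = 19/4;  a_3 = 1;  u_1 = (u_0 − 1)/5 = 3/4
  u_1 = 3/4;  a_4 = 2;  u_2 = (u_1 − 2)/5 = -1/4
  u_2 = -1/4;  a_5 = 1;  u_3 = (u_2 − 1)/5 = -1/4
  u_3 = -1/4;  a_6 = 1;  u_4 = (u_3 − 1)/5 = -1/4
Digits: (0, 0, 0, 1, 2, 1, 1).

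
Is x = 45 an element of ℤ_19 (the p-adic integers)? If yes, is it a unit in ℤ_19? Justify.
x ∈ ℤ_19^× (unit); v_19(x) = 0

ℤ_19 = {x ∈ ℚ_19 : v_19(x) ≥ 0} and ℤ_19^× = {x ∈ ℤ_19 : v_19(x) = 0}. Here v_19(45) = v_19(num) − v_19(den) = 0; compare against these criteria.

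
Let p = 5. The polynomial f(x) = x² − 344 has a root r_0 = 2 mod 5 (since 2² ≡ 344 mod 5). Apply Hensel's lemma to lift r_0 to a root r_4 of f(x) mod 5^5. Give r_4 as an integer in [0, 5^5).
r_4 = 437 (mod 3125)

Hensel's recurrence: r_{i+1} = r_i − f(r_i)·(f′(r_i))^{-1} mod 5^{i+2}, with f′(x) = 2x. Iterate:
  r_0 = 2 (mod 5)
  r_1 = 12 (mod 25)
  r_2 = 62 (mod 125)
  r_3 = 437 (mod 625)
  r_4 = 437 (mod 3125)
Final: r_4 = 437, and one checks f(r_4) ≡ 0 mod 5^5.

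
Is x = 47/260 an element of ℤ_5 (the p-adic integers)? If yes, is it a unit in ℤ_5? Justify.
x ∉ ℤ_5 (v_5(x) = -1 < 0)

ℤ_5 = {x ∈ ℚ_5 : v_5(x) ≥ 0} and ℤ_5^× = {x ∈ ℤ_5 : v_5(x) = 0}. Here v_5(47/260) = v_5(num) − v_5(den) = -1; compare against these criteria.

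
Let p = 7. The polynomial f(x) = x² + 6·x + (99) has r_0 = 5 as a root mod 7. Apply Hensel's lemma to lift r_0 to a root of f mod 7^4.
r_3 = 1790 (mod 2401)

Hensel: r_{i+1} = r_i − f(r_i)·(f′(r_i))^{-1} mod 7^{i+2}, f′(x) = 2x + 6. Iterate:
  r_0 = 5 (mod 7)
  r_1 = 26 (mod 49)
  r_2 = 75 (mod 343)
  r_3 = 1790 (mod 2401)
Final: r = 1790 satisfies f(r) ≡ 0 mod 7^4.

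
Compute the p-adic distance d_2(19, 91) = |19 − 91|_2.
d_2(19, 91) = 1/8

Step 1 — x − y = 19 − 91 = -72. Step 2 — v_2(-72) = 3 (factor: -72 = −(2^3 · 9); the sign does not affect v_p). Step 3 — |x − y|_2 = 2^{-3} = 1/8.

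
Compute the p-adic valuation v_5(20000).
v_5(20000) = 4

v_5(n) is the largest exponent k such that 5^k divides n. Factor out: 20000 = 5^4 · 32. (Sign doesn't affect v_p.) So v_5(20000) = 4.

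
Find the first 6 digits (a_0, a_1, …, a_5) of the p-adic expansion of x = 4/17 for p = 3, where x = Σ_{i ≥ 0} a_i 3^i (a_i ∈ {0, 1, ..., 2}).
(a_0, …, a_5) = (2, 1, 0, 0, 1, 0)

v_3(4/17) = 0 (numerator and denominator both coprime to 3), so x ∈ ℤ_3^×. Compute digits iteratively via a_i = x_i mod 3, x_{i+1} = (x_i − a_i)/3, with x_0 = x:
  x_0 = 4/17;  a_0 = 2;  x_1 = (x_0 − 2)/3 = -10/17
  x_1 = -10/17;  a_1 = 1;  x_2 = (x_1 − 1)/3 = -9/17
  x_2 = -9/17;  a_2 = 0;  x_3 = (x_2 − 0)/3 = -3/17
  x_3 = -3/17;  a_3 = 0;  x_4 = (x_3 − 0)/3 = -1/17
  x_4 = -1/17;  a_4 = 1;  x_5 = (x_4 − 1)/3 = -6/17
  x_5 = -6/17;  a_5 = 0;  x_6 = (x_5 − 0)/3 = -2/17
Digits: (2, 1, 0, 0, 1, 0).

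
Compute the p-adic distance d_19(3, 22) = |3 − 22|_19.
d_19(3, 22) = 1/19

Step 1 — x − y = 3 − 22 = -19. Step 2 — v_19(-19) = 1 (factor: -19 = −(19^1 · 1); the sign does not affect v_p). Step 3 — |x − y|_19 = 19^{-1} = 1/19.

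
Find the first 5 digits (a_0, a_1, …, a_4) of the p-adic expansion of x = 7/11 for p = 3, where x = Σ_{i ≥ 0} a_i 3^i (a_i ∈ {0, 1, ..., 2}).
(a_0, …, a_4) = (2, 2, 0, 0, 1)

v_3(7/11) = 0 (numerator and denominator both coprime to 3), so x ∈ ℤ_3^×. Compute digits iteratively via a_i = x_i mod 3, x_{i+1} = (x_i − a_i)/3, with x_0 = x:
  x_0 = 7/11;  a_0 = 2;  x_1 = (x_0 − 2)/3 = -5/11
  x_1 = -5/11;  a_1 = 2;  x_2 = (x_1 − 2)/3 = -9/11
  x_2 = -9/11;  a_2 = 0;  x_3 = (x_2 − 0)/3 = -3/11
  x_3 = -3/11;  a_3 = 0;  x_4 = (x_3 − 0)/3 = -1/11
  x_4 = -1/11;  a_4 = 1;  x_5 = (x_4 − 1)/3 = -4/11
Digits: (2, 2, 0, 0, 1).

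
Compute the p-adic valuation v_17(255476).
v_17(255476) = 3

v_17(n) is the largest exponent k such that 17^k divides n. Factor out: 255476 = 17^3 · 52. (Sign doesn't affect v_p.) So v_17(255476) = 3.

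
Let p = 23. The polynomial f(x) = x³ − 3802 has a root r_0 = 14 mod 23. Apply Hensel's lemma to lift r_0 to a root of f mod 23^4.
r_3 = 4775 (mod 279841)

Hensel: r_{i+1} = r_i − f(r_i)/f′(r_i) mod 23^{i+2}, where f′(x) = 3x². Iterate:
  r_0 = 14 (mod 23)
  r_1 = 14 (mod 529)
  r_2 = 4775 (mod 12167)
  r_3 = 4775 (mod 279841)
Final: r = 4775 with f(r) ≡ 0 mod 23^4.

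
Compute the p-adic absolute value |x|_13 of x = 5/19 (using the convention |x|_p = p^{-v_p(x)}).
|5/19|_13 = 1

Step 1 — compute v_13(x) by factoring powers of 13 out of the numerator and denominator: v_13(5/19) = 0. Step 2 — apply |x|_p = p^{-v_p(x)} = 13^{0} = 1.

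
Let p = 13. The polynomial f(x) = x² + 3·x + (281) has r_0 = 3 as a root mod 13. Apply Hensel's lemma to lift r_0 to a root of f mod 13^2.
r_1 = 120 (mod 169)

Hensel: r_{i+1} = r_i − f(r_i)·(f′(r_i))^{-1} mod 13^{i+2}, f′(x) = 2x + 3. Iterate:
  r_0 = 3 (mod 13)
  r_1 = 120 (mod 169)
Final: r = 120 satisfies f(r) ≡ 0 mod 13^2.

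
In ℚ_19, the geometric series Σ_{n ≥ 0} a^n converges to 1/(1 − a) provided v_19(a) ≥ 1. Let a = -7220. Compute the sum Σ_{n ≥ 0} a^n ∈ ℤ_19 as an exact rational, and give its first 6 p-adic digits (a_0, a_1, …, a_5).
Σ a^n = 1/(1 − a) = 1/7221;  first 6 digits = (1, 0, 18, 17, 0, 2)

v_19(a) = 2 ≥ 1, so the series converges in ℤ_19 to 1/(1 − a) = 1/(1 − (-7220)) = 1/7221. Expand this rational in ℤ_19: compute digits iteratively via d_i = x_i mod 19, x_{i+1} = (x_i − d_i)/19. The first 6 digits are (1, 0, 18, 17, 0, 2).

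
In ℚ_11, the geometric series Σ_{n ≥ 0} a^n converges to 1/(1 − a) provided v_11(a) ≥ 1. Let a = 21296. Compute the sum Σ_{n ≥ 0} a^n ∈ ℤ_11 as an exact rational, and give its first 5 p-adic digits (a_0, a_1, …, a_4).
Σ a^n = 1/(1 − a) = -1/21295;  first 5 digits = (1, 0, 0, 5, 1)

v_11(a) = 3 ≥ 1, so the series converges in ℤ_11 to 1/(1 − a) = 1/(1 − 21296) = -1/21295. Expand this rational in ℤ_11: compute digits iteratively via d_i = x_i mod 11, x_{i+1} = (x_i − d_i)/11. The first 5 digits are (1, 0, 0, 5, 1).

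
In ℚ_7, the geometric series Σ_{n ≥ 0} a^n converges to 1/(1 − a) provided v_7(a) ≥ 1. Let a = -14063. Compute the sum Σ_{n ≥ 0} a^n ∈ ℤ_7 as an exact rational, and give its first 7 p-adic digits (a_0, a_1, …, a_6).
Σ a^n = 1/(1 − a) = 1/14064;  first 7 digits = (1, 0, 0, 1, 1, 6, 0)

v_7(a) = 3 ≥ 1, so the series converges in ℤ_7 to 1/(1 − a) = 1/(1 − (-14063)) = 1/14064. Expand this rational in ℤ_7: compute digits iteratively via d_i = x_i mod 7, x_{i+1} = (x_i − d_i)/7. The first 7 digits are (1, 0, 0, 1, 1, 6, 0).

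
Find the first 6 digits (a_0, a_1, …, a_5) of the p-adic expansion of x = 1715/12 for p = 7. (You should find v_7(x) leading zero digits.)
(a_0, …, a_5) = (0, 0, 0, 1, 4, 0)

v_7(1715/12) = 3, so a_0 = ... = a_2 = 0. Factor out: x = 7^3 · u with u = 5/12 a unit in ℤ_7. Expand u iteratively via a_{v+i} = u_i mod 7, u_{i+1} = (u_i − a_{v+i})/7:
  u_0 = 5/12;  a_3 = 1;  u_1 = (u_0 − 1)/7 = -1/12
  u_1 = -1/12;  a_4 = 4;  u_2 = (u_1 − 4)/7 = -7/12
  u_2 = -7/12;  a_5 = 0;  u_3 = (u_2 − 0)/7 = -1/12
Digits: (0, 0, 0, 1, 4, 0).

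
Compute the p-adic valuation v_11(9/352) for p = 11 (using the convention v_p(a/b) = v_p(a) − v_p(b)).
v_11(9/352) = -1

Factor powers of 11 from the numerator and denominator of the reduced fraction: 9 = 11^0 · 9 and 352 = 11^1 · 32. Apply v_p(a/b) = v_p(a) − v_p(b): v_11(9/352) = 0 − 1 = -1.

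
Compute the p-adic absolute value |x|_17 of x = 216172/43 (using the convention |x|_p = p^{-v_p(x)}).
|216172/43|_17 = 1/4913

Step 1 — compute v_17(x) by factoring powers of 17 out of the numerator and denominator: v_17(216172/43) = 3. Step 2 — apply |x|_p = p^{-v_p(x)} = 17^{-3} = 1/4913.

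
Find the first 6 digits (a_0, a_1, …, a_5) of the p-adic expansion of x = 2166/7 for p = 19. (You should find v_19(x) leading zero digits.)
(a_0, …, a_5) = (0, 0, 9, 5, 16, 10)

v_19(2166/7) = 2, so a_0 = ... = a_1 = 0. Factor out: x = 19^2 · u with u = 6/7 a unit in ℤ_19. Expand u iteratively via a_{v+i} = u_i mod 19, u_{i+1} = (u_i − a_{v+i})/19:
  u_0 = 6/7;  a_2 = 9;  u_1 = (u_0 − 9)/19 = -3/7
  u_1 = -3/7;  a_3 = 5;  u_2 = (u_1 − 5)/19 = -2/7
  u_2 = -2/7;  a_4 = 16;  u_3 = (u_2 − 16)/19 = -6/7
  u_3 = -6/7;  a_5 = 10;  u_4 = (u_3 − 10)/19 = -4/7
Digits: (0, 0, 9, 5, 16, 10).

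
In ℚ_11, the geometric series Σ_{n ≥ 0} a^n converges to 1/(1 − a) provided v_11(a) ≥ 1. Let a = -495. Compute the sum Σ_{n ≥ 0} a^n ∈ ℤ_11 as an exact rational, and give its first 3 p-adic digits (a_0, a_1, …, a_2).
Σ a^n = 1/(1 − a) = 1/496;  first 3 digits = (1, 10, 7)

v_11(a) = 1 ≥ 1, so the series converges in ℤ_11 to 1/(1 − a) = 1/(1 − (-495)) = 1/496. Expand this rational in ℤ_11: compute digits iteratively via d_i = x_i mod 11, x_{i+1} = (x_i − d_i)/11. The first 3 digits are (1, 10, 7).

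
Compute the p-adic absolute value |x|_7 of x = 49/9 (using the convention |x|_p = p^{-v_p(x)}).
|49/9|_7 = 1/49

Step 1 — compute v_7(x) by factoring powers of 7 out of the numerator and denominator: v_7(49/9) = 2. Step 2 — apply |x|_p = p^{-v_p(x)} = 7^{-2} = 1/49.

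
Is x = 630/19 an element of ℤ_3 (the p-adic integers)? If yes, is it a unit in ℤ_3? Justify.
x ∈ ℤ_3 but not a unit; v_3(x) = 2 > 0

ℤ_3 = {x ∈ ℚ_3 : v_3(x) ≥ 0} and ℤ_3^× = {x ∈ ℤ_3 : v_3(x) = 0}. Here v_3(630/19) = v_3(num) − v_3(den) = 2; compare against these criteria.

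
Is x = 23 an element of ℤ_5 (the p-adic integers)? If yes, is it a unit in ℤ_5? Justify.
x ∈ ℤ_5^× (unit); v_5(x) = 0

ℤ_5 = {x ∈ ℚ_5 : v_5(x) ≥ 0} and ℤ_5^× = {x ∈ ℤ_5 : v_5(x) = 0}. Here v_5(23) = v_5(num) − v_5(den) = 0; compare against these criteria.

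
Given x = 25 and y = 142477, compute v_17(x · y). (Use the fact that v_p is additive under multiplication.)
v_17(3561925) = 3

v_p(x) = 0 (factor: 25 = 17^0 · 25); v_p(y) = 3 (factor: 142477 = 17^3 · 29). Additivity: v_p(xy) = v_p(x) + v_p(y) = 0 + 3 = 3. (Direct check: xy = 3561925 = 17^3 · (725).)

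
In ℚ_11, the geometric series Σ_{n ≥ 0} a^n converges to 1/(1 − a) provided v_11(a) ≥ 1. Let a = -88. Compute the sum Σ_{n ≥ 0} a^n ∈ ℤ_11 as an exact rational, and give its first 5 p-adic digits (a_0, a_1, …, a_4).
Σ a^n = 1/(1 − a) = 1/89;  first 5 digits = (1, 3, 8, 10, 1)

v_11(a) = 1 ≥ 1, so the series converges in ℤ_11 to 1/(1 − a) = 1/(1 − (-88)) = 1/89. Expand this rational in ℤ_11: compute digits iteratively via d_i = x_i mod 11, x_{i+1} = (x_i − d_i)/11. The first 5 digits are (1, 3, 8, 10, 1).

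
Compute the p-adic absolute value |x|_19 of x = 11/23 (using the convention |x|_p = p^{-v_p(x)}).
|11/23|_19 = 1

Step 1 — compute v_19(x) by factoring powers of 19 out of the numerator and denominator: v_19(11/23) = 0. Step 2 — apply |x|_p = p^{-v_p(x)} = 19^{0} = 1.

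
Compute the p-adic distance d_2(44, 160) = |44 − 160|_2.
d_2(44, 160) = 1/4

Step 1 — x − y = 44 − 160 = -116. Step 2 — v_2(-116) = 2 (factor: -116 = −(2^2 · 29); the sign does not affect v_p). Step 3 — |x − y|_2 = 2^{-2} = 1/4.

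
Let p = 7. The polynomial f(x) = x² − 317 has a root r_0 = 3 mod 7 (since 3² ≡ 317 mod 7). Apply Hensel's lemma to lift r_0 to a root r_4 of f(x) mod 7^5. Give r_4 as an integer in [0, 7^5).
r_4 = 6310 (mod 16807)

Hensel's recurrence: r_{i+1} = r_i − f(r_i)·(f′(r_i))^{-1} mod 7^{i+2}, with f′(x) = 2x. Iterate:
  r_0 = 3 (mod 7)
  r_1 = 38 (mod 49)
  r_2 = 136 (mod 343)
  r_3 = 1508 (mod 2401)
  r_4 = 6310 (mod 16807)
Final: r_4 = 6310, and one checks f(r_4) ≡ 0 mod 7^5.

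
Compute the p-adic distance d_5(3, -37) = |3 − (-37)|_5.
d_5(3, -37) = 1/5

Step 1 — x − y = 3 − (-37) = 40. Step 2 — v_5(40) = 1 (factor: 40 = (5^1 · 8); the sign does not affect v_p). Step 3 — |x − y|_5 = 5^{-1} = 1/5.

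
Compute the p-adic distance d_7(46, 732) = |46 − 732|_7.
d_7(46, 732) = 1/343

Step 1 — x − y = 46 − 732 = -686. Step 2 — v_7(-686) = 3 (factor: -686 = −(7^3 · 2); the sign does not affect v_p). Step 3 — |x − y|_7 = 7^{-3} = 1/343.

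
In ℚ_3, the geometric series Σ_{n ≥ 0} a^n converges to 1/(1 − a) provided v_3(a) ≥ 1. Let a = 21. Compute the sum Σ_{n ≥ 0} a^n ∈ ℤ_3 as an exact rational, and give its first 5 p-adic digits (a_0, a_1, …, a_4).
Σ a^n = 1/(1 − a) = -1/20;  first 5 digits = (1, 1, 0, 0, 1)

v_3(a) = 1 ≥ 1, so the series converges in ℤ_3 to 1/(1 − a) = 1/(1 − 21) = -1/20. Expand this rational in ℤ_3: compute digits iteratively via d_i = x_i mod 3, x_{i+1} = (x_i − d_i)/3. The first 5 digits are (1, 1, 0, 0, 1).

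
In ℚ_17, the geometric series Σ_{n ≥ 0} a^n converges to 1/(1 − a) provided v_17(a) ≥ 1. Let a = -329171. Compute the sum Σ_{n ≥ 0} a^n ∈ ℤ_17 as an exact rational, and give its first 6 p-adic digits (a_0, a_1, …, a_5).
Σ a^n = 1/(1 − a) = 1/329172;  first 6 digits = (1, 0, 0, 1, 13, 16)

v_17(a) = 3 ≥ 1, so the series converges in ℤ_17 to 1/(1 − a) = 1/(1 − (-329171)) = 1/329172. Expand this rational in ℤ_17: compute digits iteratively via d_i = x_i mod 17, x_{i+1} = (x_i − d_i)/17. The first 6 digits are (1, 0, 0, 1, 13, 16).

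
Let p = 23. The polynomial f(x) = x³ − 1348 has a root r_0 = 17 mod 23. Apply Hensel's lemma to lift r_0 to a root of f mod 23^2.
r_1 = 224 (mod 529)

Hensel: r_{i+1} = r_i − f(r_i)/f′(r_i) mod 23^{i+2}, where f′(x) = 3x². Iterate:
  r_0 = 17 (mod 23)
  r_1 = 224 (mod 529)
Final: r = 224 with f(r) ≡ 0 mod 23^2.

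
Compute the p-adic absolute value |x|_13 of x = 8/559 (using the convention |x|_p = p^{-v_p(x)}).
|8/559|_13 = 13

Step 1 — compute v_13(x) by factoring powers of 13 out of the numerator and denominator: v_13(8/559) = -1. Step 2 — apply |x|_p = p^{-v_p(x)} = 13^{1} = 13.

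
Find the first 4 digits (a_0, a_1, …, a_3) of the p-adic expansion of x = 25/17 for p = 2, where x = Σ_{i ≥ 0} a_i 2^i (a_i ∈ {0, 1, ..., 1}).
(a_0, …, a_3) = (1, 0, 0, 1)

v_2(25/17) = 0 (numerator and denominator both coprime to 2), so x ∈ ℤ_2^×. Compute digits iteratively via a_i = x_i mod 2, x_{i+1} = (x_i − a_i)/2, with x_0 = x:
  x_0 = 25/17;  a_0 = 1;  x_1 = (x_0 − 1)/2 = 4/17
  x_1 = 4/17;  a_1 = 0;  x_2 = (x_1 − 0)/2 = 2/17
  x_2 = 2/17;  a_2 = 0;  x_3 = (x_2 − 0)/2 = 1/17
  x_3 = 1/17;  a_3 = 1;  x_4 = (x_3 − 1)/2 = -8/17
Digits: (1, 0, 0, 1).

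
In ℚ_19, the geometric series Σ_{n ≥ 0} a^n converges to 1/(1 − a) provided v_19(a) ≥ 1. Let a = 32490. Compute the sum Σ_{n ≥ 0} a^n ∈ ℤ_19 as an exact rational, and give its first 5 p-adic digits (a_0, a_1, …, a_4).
Σ a^n = 1/(1 − a) = -1/32489;  first 5 digits = (1, 0, 14, 4, 6)

v_19(a) = 2 ≥ 1, so the series converges in ℤ_19 to 1/(1 − a) = 1/(1 − 32490) = -1/32489. Expand this rational in ℤ_19: compute digits iteratively via d_i = x_i mod 19, x_{i+1} = (x_i − d_i)/19. The first 5 digits are (1, 0, 14, 4, 6).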